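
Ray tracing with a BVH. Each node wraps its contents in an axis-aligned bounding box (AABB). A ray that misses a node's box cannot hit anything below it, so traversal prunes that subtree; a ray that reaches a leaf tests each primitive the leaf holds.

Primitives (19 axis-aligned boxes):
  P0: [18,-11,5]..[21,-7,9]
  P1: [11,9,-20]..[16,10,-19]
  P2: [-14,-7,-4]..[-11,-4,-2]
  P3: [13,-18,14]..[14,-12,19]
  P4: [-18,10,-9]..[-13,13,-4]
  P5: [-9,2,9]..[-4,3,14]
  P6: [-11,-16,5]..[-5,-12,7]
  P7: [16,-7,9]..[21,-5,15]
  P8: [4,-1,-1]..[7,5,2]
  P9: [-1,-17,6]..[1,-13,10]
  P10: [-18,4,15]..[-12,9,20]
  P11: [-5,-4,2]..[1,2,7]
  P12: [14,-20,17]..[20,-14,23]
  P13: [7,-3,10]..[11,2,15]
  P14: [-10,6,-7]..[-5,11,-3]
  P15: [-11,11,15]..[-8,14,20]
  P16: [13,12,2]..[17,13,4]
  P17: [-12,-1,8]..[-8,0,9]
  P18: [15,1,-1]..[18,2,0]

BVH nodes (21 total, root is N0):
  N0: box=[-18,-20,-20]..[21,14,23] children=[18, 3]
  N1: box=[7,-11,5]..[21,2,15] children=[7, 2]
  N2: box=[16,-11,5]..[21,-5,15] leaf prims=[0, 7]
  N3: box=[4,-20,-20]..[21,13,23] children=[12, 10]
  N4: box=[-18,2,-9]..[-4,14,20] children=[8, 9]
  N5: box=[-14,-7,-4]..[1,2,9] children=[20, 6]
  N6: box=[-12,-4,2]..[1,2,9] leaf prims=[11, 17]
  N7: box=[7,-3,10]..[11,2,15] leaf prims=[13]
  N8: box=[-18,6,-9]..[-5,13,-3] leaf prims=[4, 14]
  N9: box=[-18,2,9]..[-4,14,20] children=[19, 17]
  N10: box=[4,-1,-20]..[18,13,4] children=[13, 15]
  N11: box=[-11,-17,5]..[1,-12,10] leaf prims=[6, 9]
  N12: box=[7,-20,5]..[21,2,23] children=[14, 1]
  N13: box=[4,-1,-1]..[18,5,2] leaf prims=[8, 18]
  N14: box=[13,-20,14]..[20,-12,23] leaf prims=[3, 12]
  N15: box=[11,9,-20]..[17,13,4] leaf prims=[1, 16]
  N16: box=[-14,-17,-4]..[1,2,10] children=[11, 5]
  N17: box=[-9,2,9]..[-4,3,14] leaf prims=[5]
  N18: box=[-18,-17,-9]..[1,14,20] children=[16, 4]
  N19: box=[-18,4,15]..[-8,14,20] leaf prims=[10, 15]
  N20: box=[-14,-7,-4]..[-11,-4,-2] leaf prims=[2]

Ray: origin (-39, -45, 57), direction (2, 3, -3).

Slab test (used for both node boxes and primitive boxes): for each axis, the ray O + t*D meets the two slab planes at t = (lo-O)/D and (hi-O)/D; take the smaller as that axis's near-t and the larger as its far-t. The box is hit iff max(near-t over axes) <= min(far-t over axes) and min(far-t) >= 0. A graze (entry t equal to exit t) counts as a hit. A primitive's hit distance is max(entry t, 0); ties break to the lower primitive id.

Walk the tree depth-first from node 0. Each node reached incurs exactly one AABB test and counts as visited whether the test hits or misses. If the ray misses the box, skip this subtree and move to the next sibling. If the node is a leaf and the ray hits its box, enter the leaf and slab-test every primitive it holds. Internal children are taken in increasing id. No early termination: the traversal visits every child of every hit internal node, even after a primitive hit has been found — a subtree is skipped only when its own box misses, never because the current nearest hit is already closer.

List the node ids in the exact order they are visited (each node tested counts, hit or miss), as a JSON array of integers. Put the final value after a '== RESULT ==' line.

Trace the traversal:
N0 x:[21/2,30] y:[25/3,59/3] z:[34/3,77/3] -> hit [34/3,59/3], descend [3, 18]
  N3 x:[43/2,30] y:[25/3,58/3] z:[34/3,77/3] -> miss, prune
  N18 x:[21/2,20] y:[28/3,59/3] z:[37/3,22] -> hit [37/3,59/3], descend [4, 16]
    N4 x:[21/2,35/2] y:[47/3,59/3] z:[37/3,22] -> hit [47/3,35/2], descend [8, 9]
      N8 x:[21/2,17] y:[17,58/3] z:[20,22] -> miss, prune
      N9 x:[21/2,35/2] y:[47/3,59/3] z:[37/3,16] -> hit [47/3,16], descend [17, 19]
        N17 x:[15,35/2] y:[47/3,16] z:[43/3,16] -> hit [47/3,16] leaf, test {P5@t=47/3}
        N19 x:[21/2,31/2] y:[49/3,59/3] z:[37/3,14] -> miss, prune
    N16 x:[25/2,20] y:[28/3,47/3] z:[47/3,61/3] -> hit [47/3,47/3], descend [5, 11]
      N5 x:[25/2,20] y:[38/3,47/3] z:[16,61/3] -> miss, prune
      N11 x:[14,20] y:[28/3,11] z:[47/3,52/3] -> miss, prune

Visited [0, 3, 18, 4, 8, 9, 17, 19, 16, 5, 11]. Tests: 11 box, 1 leaf. Nearest: P5.

== RESULT ==
[0, 3, 18, 4, 8, 9, 17, 19, 16, 5, 11]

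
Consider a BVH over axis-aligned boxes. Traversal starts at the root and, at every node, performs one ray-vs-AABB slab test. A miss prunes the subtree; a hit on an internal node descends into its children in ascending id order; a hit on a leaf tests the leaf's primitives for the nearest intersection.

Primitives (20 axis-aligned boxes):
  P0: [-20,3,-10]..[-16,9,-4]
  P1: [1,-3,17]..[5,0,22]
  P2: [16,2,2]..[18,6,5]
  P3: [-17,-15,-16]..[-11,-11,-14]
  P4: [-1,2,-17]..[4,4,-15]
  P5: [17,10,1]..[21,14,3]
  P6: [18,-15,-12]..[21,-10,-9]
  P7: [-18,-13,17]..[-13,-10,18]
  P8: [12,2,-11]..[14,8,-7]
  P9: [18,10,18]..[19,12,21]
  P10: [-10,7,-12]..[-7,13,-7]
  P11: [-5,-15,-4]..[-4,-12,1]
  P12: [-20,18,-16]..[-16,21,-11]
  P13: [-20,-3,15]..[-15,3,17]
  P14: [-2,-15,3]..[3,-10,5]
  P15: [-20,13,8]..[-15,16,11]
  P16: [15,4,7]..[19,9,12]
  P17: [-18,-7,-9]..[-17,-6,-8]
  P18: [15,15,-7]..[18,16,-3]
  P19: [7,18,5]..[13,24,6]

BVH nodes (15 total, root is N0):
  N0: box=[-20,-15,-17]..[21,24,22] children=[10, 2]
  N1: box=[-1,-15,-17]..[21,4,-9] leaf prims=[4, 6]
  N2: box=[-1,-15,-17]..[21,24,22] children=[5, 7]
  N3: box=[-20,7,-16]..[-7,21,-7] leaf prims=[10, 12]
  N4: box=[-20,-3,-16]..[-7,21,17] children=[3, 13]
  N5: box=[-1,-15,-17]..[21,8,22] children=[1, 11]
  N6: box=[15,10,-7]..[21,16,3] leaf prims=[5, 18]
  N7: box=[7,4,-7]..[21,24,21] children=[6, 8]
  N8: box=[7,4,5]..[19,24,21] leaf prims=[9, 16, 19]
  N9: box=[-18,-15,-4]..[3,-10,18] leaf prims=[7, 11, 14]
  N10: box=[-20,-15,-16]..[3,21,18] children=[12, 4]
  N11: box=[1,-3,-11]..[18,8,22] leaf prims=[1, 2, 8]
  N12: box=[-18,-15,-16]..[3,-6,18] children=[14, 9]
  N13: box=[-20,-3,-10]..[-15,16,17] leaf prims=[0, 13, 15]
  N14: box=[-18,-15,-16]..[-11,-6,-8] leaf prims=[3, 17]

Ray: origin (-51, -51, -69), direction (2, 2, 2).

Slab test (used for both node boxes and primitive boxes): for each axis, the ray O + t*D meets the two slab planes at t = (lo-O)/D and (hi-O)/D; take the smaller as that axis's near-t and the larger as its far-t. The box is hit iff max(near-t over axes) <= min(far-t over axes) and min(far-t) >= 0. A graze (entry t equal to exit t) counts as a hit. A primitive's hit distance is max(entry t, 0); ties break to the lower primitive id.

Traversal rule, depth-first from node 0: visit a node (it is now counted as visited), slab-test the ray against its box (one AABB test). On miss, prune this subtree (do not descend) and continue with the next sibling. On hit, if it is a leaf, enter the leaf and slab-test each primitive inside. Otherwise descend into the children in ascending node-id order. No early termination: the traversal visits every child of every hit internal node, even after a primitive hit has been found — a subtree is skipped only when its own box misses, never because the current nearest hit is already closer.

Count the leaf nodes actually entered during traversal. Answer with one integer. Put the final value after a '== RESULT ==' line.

Traverse from the root:
N0 x:[31/2,36] y:[18,75/2] z:[26,91/2] -> hit [26,36], descend [2, 10]
  N2 x:[25,36] y:[18,75/2] z:[26,91/2] -> hit [26,36], descend [5, 7]
    N5 x:[25,36] y:[18,59/2] z:[26,91/2] -> hit [26,59/2], descend [1, 11]
      N1 x:[25,36] y:[18,55/2] z:[26,30] -> hit [26,55/2] leaf, test {P4@t=53/2, P6(miss)}
      N11 x:[26,69/2] y:[24,59/2] z:[29,91/2] -> hit [29,59/2] leaf, test {P1(miss), P2(miss), P8(miss)}
    N7 x:[29,36] y:[55/2,75/2] z:[31,45] -> hit [31,36], descend [6, 8]
      N6 x:[33,36] y:[61/2,67/2] z:[31,36] -> hit [33,67/2] leaf, test {P5(miss), P18@t=33}
      N8 x:[29,35] y:[55/2,75/2] z:[37,45] -> miss, prune
  N10 x:[31/2,27] y:[18,36] z:[53/2,87/2] -> hit [53/2,27], descend [4, 12]
    N4 x:[31/2,22] y:[24,36] z:[53/2,43] -> miss, prune
    N12 x:[33/2,27] y:[18,45/2] z:[53/2,87/2] -> miss, prune

Summary -> nodes [0, 2, 5, 1, 11, 7, 6, 8, 10, 4, 12]; box-tests=11; leaf-entries=3; first=P4

== RESULT ==
3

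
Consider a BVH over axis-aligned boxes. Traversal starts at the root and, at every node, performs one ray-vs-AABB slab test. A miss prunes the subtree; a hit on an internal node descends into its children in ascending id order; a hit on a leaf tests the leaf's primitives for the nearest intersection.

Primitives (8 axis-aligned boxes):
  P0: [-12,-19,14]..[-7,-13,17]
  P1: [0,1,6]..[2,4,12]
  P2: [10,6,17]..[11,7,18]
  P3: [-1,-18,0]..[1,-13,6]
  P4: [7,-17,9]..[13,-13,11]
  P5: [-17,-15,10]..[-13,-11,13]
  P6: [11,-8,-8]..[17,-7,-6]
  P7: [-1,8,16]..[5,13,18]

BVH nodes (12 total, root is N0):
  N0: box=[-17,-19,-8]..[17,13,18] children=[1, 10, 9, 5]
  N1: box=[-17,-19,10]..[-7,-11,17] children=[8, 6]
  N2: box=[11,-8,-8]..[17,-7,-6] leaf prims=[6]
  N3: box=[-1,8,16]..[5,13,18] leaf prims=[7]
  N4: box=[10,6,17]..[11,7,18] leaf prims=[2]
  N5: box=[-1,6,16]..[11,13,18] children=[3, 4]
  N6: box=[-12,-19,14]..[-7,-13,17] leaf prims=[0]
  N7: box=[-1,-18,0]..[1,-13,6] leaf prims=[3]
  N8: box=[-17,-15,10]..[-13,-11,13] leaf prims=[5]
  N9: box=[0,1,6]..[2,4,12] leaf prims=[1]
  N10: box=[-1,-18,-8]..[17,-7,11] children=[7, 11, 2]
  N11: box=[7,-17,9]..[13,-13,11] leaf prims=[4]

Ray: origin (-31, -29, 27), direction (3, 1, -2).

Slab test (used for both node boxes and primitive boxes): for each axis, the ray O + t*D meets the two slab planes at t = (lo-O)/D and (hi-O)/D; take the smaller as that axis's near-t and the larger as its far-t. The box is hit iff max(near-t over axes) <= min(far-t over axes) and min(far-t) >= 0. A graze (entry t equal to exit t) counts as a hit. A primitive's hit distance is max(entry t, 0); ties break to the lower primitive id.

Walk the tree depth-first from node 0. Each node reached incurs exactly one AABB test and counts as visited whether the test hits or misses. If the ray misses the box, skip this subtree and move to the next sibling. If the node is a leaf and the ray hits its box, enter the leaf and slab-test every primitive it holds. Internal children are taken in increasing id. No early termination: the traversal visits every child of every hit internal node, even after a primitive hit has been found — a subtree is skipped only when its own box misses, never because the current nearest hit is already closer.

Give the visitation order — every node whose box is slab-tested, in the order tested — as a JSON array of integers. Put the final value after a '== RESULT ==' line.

Walk:
N0 x:[14/3,16] y:[10,42] z:[9/2,35/2] -> hit [10,16], descend [1, 5, 9, 10]
  N1 x:[14/3,8] y:[10,18] z:[5,17/2] -> miss, prune
  N5 x:[10,14] y:[35,42] z:[9/2,11/2] -> miss, prune
  N9 x:[31/3,11] y:[30,33] z:[15/2,21/2] -> miss, prune
  N10 x:[10,16] y:[11,22] z:[8,35/2] -> hit [11,16], descend [2, 7, 11]
    N2 x:[14,16] y:[21,22] z:[33/2,35/2] -> miss, prune
    N7 x:[10,32/3] y:[11,16] z:[21/2,27/2] -> miss, prune
    N11 x:[38/3,44/3] y:[12,16] z:[8,9] -> miss, prune

Visited [0, 1, 5, 9, 10, 2, 7, 11]. Tests: 8 box, 0 leaf. Nearest: miss.

== RESULT ==
[0, 1, 5, 9, 10, 2, 7, 11]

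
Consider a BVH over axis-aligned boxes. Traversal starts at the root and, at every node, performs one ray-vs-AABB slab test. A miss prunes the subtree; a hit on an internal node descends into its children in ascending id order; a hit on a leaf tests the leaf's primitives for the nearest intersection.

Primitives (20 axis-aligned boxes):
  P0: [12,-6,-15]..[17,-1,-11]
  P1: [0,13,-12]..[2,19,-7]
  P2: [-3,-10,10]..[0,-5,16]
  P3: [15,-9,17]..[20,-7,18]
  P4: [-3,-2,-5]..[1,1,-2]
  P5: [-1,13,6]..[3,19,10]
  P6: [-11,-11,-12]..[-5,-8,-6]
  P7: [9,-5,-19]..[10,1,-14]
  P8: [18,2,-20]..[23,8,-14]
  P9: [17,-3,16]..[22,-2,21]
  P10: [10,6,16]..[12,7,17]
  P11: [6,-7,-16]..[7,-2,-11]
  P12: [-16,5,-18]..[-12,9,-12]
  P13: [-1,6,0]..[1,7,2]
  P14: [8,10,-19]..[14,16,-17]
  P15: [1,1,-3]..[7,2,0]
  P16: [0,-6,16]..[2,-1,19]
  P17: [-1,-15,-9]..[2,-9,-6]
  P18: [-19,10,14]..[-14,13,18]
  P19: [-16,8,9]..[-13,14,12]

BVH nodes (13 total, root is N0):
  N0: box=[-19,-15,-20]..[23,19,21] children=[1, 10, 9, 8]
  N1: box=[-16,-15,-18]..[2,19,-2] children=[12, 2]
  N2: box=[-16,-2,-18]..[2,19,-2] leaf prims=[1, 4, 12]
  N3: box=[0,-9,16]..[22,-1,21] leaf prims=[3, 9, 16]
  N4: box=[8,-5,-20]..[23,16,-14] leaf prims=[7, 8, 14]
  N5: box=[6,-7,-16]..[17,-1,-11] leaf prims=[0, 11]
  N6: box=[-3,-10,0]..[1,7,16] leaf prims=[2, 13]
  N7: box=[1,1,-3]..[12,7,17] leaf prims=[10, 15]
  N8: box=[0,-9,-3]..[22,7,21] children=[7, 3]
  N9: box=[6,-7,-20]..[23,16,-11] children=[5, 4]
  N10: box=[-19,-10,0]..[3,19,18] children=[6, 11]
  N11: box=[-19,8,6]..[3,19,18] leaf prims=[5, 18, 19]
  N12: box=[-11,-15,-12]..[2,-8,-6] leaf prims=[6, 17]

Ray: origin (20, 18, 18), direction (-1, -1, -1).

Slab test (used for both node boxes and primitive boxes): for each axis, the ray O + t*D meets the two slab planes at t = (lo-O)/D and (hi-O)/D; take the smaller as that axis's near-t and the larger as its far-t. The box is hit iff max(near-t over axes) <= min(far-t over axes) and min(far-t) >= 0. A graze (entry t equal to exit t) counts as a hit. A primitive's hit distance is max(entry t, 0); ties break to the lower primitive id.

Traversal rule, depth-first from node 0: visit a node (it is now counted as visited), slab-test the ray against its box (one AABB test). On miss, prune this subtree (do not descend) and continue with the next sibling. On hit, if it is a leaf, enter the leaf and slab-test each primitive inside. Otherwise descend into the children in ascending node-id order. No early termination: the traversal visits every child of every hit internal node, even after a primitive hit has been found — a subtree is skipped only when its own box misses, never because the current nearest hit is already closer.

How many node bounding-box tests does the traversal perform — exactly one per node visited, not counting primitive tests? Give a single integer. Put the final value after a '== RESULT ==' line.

Trace the traversal:
N0 x:[-3,39] y:[-1,33] z:[-3,38] -> hit [-1,33], descend [1, 8, 9, 10]
  N1 x:[18,36] y:[-1,33] z:[20,36] -> hit [20,33], descend [2, 12]
    N2 x:[18,36] y:[-1,20] z:[20,36] -> hit [20,20] leaf, test {P1(miss), P4@t=20, P12(miss)}
    N12 x:[18,31] y:[26,33] z:[24,30] -> hit [26,30] leaf, test {P6@t=26, P17(miss)}
  N8 x:[-2,20] y:[11,27] z:[-3,21] -> hit [11,20], descend [3, 7]
    N3 x:[-2,20] y:[19,27] z:[-3,2] -> miss, prune
    N7 x:[8,19] y:[11,17] z:[1,21] -> hit [11,17] leaf, test {P10(miss), P15(miss)}
  N9 x:[-3,14] y:[2,25] z:[29,38] -> miss, prune
  N10 x:[17,39] y:[-1,28] z:[0,18] -> hit [17,18], descend [6, 11]
    N6 x:[19,23] y:[11,28] z:[2,18] -> miss, prune
    N11 x:[17,39] y:[-1,10] z:[0,12] -> miss, prune

Visited [0, 1, 2, 12, 8, 3, 7, 9, 10, 6, 11]. Tests: 11 box, 3 leaf. Nearest: P4.

== RESULT ==
11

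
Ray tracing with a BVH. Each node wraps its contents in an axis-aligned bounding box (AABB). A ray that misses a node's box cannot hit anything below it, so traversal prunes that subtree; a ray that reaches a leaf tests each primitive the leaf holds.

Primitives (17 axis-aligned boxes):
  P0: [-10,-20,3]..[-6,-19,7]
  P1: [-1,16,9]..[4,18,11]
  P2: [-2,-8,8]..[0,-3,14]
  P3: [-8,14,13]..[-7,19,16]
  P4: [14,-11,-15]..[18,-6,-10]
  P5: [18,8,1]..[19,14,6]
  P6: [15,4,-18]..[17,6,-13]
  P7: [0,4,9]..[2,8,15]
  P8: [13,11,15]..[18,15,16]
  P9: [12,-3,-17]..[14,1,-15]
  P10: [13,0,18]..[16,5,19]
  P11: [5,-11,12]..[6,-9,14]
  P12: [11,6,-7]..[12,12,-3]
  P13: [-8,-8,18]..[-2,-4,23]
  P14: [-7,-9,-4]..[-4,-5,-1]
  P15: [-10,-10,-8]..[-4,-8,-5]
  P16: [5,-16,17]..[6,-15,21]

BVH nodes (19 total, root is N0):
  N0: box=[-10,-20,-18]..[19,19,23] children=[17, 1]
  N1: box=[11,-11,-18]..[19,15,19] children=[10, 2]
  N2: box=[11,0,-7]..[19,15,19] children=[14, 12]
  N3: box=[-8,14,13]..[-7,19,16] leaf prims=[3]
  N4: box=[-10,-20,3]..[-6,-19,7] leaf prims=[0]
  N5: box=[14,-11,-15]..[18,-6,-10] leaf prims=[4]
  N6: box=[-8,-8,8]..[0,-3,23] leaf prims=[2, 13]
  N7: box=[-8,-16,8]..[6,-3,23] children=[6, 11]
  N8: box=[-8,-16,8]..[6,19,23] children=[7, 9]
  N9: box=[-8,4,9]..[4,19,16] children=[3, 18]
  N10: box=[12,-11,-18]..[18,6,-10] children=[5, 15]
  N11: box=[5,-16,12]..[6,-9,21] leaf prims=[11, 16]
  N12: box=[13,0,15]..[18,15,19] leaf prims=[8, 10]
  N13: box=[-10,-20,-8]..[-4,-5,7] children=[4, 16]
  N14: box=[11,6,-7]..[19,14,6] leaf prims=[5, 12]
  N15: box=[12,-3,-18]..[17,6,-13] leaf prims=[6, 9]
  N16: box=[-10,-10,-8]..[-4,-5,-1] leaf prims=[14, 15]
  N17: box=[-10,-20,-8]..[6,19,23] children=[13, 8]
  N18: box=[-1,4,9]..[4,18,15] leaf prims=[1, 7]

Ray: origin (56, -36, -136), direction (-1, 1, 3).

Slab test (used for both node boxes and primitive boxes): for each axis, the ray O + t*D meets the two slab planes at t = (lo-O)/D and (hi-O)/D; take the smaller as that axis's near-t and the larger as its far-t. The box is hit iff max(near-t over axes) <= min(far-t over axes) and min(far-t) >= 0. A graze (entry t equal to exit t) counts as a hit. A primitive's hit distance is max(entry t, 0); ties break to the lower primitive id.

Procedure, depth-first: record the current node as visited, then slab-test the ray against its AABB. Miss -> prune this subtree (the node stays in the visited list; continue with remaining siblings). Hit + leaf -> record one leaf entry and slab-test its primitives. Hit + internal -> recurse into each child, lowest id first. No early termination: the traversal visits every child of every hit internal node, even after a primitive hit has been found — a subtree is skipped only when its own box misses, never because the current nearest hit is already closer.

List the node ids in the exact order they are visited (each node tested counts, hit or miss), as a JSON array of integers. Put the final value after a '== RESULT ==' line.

Walk:
N0 x:[37,66] y:[16,55] z:[118/3,53] -> hit [118/3,53], descend [1, 17]
  N1 x:[37,45] y:[25,51] z:[118/3,155/3] -> hit [118/3,45], descend [2, 10]
    N2 x:[37,45] y:[36,51] z:[43,155/3] -> hit [43,45], descend [12, 14]
      N12 x:[38,43] y:[36,51] z:[151/3,155/3] -> miss, prune
      N14 x:[37,45] y:[42,50] z:[43,142/3] -> hit [43,45] leaf, test {P5(miss), P12@t=44}
    N10 x:[38,44] y:[25,42] z:[118/3,42] -> hit [118/3,42], descend [5, 15]
      N5 x:[38,42] y:[25,30] z:[121/3,42] -> miss, prune
      N15 x:[39,44] y:[33,42] z:[118/3,41] -> hit [118/3,41] leaf, test {P6@t=40, P9(miss)}
  N17 x:[50,66] y:[16,55] z:[128/3,53] -> hit [50,53], descend [8, 13]
    N8 x:[50,64] y:[20,55] z:[48,53] -> hit [50,53], descend [7, 9]
      N7 x:[50,64] y:[20,33] z:[48,53] -> miss, prune
      N9 x:[52,64] y:[40,55] z:[145/3,152/3] -> miss, prune
    N13 x:[60,66] y:[16,31] z:[128/3,143/3] -> miss, prune

order=[0, 1, 2, 12, 14, 10, 5, 15, 17, 8, 7, 9, 13]  |boxes|=13  |leaves|=2  hit=P6

== RESULT ==
[0, 1, 2, 12, 14, 10, 5, 15, 17, 8, 7, 9, 13]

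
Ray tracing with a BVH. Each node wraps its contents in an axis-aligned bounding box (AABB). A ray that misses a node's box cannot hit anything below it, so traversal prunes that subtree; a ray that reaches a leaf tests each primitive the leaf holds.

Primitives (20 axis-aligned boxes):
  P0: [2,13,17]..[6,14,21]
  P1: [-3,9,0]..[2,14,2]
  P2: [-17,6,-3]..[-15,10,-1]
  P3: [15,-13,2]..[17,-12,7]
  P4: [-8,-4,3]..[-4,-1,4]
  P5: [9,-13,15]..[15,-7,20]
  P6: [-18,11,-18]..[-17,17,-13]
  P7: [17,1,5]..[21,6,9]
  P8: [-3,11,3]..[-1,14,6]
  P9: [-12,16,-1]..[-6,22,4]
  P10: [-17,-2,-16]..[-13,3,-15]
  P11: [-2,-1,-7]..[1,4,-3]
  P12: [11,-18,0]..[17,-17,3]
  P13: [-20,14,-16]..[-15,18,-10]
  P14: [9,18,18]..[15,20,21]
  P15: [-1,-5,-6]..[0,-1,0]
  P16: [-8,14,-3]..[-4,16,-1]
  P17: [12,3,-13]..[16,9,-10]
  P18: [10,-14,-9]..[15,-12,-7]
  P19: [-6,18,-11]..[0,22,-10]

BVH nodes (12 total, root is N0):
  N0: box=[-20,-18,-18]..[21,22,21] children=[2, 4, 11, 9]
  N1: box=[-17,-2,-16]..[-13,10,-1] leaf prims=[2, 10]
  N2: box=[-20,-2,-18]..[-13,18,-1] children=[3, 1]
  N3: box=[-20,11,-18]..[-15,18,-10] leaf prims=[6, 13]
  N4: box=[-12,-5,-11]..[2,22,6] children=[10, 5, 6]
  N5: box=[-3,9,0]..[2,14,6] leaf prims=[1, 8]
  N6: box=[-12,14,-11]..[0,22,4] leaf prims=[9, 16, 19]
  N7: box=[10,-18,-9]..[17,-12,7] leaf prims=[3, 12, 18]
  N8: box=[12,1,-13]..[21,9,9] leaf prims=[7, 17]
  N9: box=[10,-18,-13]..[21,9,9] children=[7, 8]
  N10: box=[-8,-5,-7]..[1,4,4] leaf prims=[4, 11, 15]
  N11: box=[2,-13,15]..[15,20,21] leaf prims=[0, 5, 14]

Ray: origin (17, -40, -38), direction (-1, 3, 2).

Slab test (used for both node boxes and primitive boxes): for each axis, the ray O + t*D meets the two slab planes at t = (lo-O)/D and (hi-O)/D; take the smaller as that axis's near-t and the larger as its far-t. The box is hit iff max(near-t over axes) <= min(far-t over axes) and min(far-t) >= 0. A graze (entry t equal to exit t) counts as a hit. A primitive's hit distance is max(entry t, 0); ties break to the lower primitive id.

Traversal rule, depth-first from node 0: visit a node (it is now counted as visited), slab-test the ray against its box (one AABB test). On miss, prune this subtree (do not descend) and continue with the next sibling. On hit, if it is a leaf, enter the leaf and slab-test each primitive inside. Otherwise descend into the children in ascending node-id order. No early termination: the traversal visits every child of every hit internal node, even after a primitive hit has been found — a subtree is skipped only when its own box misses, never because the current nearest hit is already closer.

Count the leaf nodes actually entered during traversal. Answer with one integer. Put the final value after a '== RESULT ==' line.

Walk:
N0 x:[-4,37] y:[22/3,62/3] z:[10,59/2] -> hit [10,62/3], descend [2, 4, 9, 11]
  N2 x:[30,37] y:[38/3,58/3] z:[10,37/2] -> miss, prune
  N4 x:[15,29] y:[35/3,62/3] z:[27/2,22] -> hit [15,62/3], descend [5, 6, 10]
    N5 x:[15,20] y:[49/3,18] z:[19,22] -> miss, prune
    N6 x:[17,29] y:[18,62/3] z:[27/2,21] -> hit [18,62/3] leaf, test {P9(miss), P16(miss), P19(miss)}
    N10 x:[16,25] y:[35/3,44/3] z:[31/2,21] -> miss, prune
  N9 x:[-4,7] y:[22/3,49/3] z:[25/2,47/2] -> miss, prune
  N11 x:[2,15] y:[9,20] z:[53/2,59/2] -> miss, prune

Visited [0, 2, 4, 5, 6, 10, 9, 11]. Tests: 8 box, 1 leaf. Nearest: miss.

== RESULT ==
1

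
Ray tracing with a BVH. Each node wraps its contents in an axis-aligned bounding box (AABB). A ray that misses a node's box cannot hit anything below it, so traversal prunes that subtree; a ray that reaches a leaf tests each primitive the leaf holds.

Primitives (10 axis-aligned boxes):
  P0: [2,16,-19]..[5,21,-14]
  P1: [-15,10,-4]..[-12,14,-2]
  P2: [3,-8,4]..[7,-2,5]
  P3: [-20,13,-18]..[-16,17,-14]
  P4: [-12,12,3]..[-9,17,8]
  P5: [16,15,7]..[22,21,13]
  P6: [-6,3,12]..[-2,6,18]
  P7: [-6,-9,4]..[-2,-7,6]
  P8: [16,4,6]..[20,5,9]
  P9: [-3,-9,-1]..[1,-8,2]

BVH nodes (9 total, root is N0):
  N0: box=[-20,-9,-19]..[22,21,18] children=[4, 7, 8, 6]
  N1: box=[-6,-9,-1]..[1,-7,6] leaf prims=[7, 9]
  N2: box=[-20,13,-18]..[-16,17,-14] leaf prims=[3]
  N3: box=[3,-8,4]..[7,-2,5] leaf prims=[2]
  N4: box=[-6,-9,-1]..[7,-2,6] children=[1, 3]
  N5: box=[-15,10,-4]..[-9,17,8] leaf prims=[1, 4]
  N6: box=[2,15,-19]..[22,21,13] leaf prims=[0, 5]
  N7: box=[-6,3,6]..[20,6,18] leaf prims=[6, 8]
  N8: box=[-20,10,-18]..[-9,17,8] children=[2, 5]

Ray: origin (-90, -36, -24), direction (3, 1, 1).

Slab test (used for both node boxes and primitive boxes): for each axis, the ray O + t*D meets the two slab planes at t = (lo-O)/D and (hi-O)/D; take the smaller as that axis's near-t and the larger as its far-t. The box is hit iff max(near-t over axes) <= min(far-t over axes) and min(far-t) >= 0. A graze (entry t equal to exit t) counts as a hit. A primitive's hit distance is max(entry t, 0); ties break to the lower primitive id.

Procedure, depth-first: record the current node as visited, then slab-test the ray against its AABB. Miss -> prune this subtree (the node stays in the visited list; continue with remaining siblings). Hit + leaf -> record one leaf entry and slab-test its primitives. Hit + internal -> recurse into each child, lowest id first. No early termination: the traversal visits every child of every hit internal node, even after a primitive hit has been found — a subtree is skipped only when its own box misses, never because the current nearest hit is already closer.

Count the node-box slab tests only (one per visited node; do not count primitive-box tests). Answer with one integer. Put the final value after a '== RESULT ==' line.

Walk:
N0 x:[70/3,112/3] y:[27,57] z:[5,42] -> hit [27,112/3], descend [4, 6, 7, 8]
  N4 x:[28,97/3] y:[27,34] z:[23,30] -> hit [28,30], descend [1, 3]
    N1 x:[28,91/3] y:[27,29] z:[23,30] -> hit [28,29] leaf, test {P7@t=28, P9(miss)}
    N3 x:[31,97/3] y:[28,34] z:[28,29] -> miss, prune
  N6 x:[92/3,112/3] y:[51,57] z:[5,37] -> miss, prune
  N7 x:[28,110/3] y:[39,42] z:[30,42] -> miss, prune
  N8 x:[70/3,27] y:[46,53] z:[6,32] -> miss, prune

Summary -> nodes [0, 4, 1, 3, 6, 7, 8]; box-tests=7; leaf-entries=1; first=P7

== RESULT ==
7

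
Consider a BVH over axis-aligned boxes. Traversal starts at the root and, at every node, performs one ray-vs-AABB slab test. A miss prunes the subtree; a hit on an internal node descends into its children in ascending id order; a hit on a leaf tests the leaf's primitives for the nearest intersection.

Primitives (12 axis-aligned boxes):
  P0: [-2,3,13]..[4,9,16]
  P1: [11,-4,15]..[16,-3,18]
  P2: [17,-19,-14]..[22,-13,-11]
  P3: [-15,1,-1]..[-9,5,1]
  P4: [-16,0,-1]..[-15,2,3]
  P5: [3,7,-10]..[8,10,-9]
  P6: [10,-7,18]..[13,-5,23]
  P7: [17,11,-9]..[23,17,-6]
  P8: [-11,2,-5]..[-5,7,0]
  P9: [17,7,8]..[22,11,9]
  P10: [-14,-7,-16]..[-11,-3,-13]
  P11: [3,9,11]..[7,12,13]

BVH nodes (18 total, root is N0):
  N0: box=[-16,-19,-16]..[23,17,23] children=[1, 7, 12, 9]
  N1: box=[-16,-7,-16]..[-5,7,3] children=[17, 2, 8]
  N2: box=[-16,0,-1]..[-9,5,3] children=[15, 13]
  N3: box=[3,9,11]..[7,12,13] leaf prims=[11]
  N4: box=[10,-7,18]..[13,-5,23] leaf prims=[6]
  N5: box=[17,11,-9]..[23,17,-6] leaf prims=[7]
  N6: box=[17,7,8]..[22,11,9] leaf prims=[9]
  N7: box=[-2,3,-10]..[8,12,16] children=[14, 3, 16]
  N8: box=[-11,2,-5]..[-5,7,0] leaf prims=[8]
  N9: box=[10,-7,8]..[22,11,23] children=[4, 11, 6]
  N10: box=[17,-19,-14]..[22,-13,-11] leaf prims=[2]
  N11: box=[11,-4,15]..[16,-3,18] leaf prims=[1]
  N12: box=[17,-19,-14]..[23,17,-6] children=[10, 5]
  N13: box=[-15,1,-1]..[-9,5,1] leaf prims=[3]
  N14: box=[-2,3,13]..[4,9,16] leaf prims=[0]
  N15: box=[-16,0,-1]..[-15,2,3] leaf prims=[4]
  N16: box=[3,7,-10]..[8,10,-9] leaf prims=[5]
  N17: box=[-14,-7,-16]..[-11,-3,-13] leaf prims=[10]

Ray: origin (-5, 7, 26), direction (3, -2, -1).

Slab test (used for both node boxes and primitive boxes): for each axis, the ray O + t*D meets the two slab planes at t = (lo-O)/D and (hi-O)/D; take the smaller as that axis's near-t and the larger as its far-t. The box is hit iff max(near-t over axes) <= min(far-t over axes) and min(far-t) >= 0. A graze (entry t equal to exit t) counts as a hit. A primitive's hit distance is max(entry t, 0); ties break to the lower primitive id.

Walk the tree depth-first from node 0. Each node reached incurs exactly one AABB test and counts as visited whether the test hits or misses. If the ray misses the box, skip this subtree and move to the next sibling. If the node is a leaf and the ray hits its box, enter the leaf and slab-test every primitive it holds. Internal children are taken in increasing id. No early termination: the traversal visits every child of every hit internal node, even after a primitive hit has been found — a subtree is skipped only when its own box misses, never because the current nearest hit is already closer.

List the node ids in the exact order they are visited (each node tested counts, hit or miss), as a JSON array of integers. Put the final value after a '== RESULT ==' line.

Traverse from the root:
N0 x:[-11/3,28/3] y:[-5,13] z:[3,42] -> hit [3,28/3], descend [1, 7, 9, 12]
  N1 x:[-11/3,0] y:[0,7] z:[23,42] -> miss, prune
  N7 x:[1,13/3] y:[-5/2,2] z:[10,36] -> miss, prune
  N9 x:[5,9] y:[-2,7] z:[3,18] -> hit [5,7], descend [4, 6, 11]
    N4 x:[5,6] y:[6,7] z:[3,8] -> hit [6,6] leaf, test {P6@t=6}
    N6 x:[22/3,9] y:[-2,0] z:[17,18] -> miss, prune
    N11 x:[16/3,7] y:[5,11/2] z:[8,11] -> miss, prune
  N12 x:[22/3,28/3] y:[-5,13] z:[32,40] -> miss, prune

Summary -> nodes [0, 1, 7, 9, 4, 6, 11, 12]; box-tests=8; leaf-entries=1; first=P6

== RESULT ==
[0, 1, 7, 9, 4, 6, 11, 12]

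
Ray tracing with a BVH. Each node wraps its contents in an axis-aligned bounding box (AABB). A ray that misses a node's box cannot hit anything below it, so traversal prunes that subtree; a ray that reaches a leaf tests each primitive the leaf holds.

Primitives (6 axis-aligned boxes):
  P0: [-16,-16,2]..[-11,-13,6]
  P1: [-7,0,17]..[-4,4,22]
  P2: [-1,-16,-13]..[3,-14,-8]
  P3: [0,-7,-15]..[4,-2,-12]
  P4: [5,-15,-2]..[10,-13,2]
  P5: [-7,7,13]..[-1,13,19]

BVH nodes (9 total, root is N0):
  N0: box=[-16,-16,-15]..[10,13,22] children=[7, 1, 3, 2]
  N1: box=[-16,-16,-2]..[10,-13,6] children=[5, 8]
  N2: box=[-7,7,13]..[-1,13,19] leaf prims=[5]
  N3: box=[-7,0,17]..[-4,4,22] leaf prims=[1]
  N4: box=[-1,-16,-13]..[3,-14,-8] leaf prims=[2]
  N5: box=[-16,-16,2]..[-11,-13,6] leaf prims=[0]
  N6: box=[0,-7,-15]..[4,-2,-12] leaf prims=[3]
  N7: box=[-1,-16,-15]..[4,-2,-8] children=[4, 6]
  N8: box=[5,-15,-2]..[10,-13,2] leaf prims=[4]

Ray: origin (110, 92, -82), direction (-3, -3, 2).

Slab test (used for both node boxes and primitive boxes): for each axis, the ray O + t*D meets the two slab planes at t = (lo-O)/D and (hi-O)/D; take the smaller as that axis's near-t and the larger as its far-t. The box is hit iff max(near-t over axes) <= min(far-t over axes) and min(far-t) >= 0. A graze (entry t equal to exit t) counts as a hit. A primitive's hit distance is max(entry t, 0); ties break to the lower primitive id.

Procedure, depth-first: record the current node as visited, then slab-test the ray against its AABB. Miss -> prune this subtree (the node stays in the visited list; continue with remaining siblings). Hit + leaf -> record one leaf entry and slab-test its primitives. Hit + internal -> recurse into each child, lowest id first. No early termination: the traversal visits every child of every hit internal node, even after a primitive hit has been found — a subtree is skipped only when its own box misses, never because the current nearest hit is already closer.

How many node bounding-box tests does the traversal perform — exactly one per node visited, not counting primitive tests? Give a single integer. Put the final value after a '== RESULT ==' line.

Traverse from the root:
N0 x:[100/3,42] y:[79/3,36] z:[67/2,52] -> hit [67/2,36], descend [1, 2, 3, 7]
  N1 x:[100/3,42] y:[35,36] z:[40,44] -> miss, prune
  N2 x:[37,39] y:[79/3,85/3] z:[95/2,101/2] -> miss, prune
  N3 x:[38,39] y:[88/3,92/3] z:[99/2,52] -> miss, prune
  N7 x:[106/3,37] y:[94/3,36] z:[67/2,37] -> hit [106/3,36], descend [4, 6]
    N4 x:[107/3,37] y:[106/3,36] z:[69/2,37] -> hit [107/3,36] leaf, test {P2@t=107/3}
    N6 x:[106/3,110/3] y:[94/3,33] z:[67/2,35] -> miss, prune

Summary -> nodes [0, 1, 2, 3, 7, 4, 6]; box-tests=7; leaf-entries=1; first=P2

== RESULT ==
7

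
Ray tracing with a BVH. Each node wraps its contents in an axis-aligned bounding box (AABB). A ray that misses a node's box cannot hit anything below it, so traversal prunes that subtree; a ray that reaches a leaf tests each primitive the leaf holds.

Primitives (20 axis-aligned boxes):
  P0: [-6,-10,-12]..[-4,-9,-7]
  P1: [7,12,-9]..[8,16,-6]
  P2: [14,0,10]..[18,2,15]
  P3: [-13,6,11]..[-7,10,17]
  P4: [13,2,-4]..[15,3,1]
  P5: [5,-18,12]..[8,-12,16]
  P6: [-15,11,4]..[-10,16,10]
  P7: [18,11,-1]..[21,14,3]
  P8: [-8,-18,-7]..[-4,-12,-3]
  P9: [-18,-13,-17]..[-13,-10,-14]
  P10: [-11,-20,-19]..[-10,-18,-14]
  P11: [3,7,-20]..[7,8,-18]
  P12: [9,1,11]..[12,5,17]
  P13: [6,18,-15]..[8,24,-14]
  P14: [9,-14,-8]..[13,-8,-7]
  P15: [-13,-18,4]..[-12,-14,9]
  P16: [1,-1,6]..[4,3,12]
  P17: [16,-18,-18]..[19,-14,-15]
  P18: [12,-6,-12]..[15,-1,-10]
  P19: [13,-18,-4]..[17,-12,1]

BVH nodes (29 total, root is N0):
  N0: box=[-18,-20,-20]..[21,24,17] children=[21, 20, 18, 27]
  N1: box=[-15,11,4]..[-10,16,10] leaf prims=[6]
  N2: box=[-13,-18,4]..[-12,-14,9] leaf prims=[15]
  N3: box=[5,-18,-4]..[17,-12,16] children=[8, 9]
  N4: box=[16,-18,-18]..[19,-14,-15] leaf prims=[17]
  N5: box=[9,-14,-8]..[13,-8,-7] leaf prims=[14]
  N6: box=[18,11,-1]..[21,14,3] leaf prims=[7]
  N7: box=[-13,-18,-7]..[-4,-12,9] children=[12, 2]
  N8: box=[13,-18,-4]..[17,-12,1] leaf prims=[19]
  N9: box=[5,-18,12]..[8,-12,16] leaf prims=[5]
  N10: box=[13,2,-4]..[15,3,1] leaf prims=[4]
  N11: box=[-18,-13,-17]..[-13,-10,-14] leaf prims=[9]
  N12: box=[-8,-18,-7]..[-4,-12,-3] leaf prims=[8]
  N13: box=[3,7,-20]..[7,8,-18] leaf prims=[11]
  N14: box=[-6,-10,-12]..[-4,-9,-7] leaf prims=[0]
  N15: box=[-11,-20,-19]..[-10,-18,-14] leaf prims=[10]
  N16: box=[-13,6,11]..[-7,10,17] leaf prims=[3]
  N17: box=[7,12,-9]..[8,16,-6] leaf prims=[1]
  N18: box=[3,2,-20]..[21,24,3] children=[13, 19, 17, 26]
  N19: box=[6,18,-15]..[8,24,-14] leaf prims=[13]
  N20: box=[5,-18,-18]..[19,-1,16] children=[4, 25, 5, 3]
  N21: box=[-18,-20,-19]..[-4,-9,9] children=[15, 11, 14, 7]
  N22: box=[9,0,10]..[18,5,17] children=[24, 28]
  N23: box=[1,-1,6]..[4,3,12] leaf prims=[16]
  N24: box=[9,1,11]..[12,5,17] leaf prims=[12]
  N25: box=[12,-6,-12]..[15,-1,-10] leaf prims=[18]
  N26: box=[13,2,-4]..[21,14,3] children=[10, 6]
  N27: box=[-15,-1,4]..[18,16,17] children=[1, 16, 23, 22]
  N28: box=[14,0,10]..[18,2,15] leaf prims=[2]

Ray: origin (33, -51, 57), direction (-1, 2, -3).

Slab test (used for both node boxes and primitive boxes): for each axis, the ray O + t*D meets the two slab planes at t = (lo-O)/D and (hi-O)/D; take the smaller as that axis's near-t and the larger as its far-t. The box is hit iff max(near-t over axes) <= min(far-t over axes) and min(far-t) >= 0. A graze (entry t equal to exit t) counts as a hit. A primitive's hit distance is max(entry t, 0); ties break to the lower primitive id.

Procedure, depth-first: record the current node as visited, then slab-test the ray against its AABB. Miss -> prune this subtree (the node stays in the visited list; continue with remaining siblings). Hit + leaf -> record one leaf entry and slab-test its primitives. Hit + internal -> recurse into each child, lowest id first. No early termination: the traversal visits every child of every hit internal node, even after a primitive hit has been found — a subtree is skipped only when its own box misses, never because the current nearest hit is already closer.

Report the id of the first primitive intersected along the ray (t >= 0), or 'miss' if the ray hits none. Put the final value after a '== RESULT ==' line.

Walk:
N0 x:[12,51] y:[31/2,75/2] z:[40/3,77/3] -> hit [31/2,77/3], descend [18, 20, 21, 27]
  N18 x:[12,30] y:[53/2,75/2] z:[18,77/3] -> miss, prune
  N20 x:[14,28] y:[33/2,25] z:[41/3,25] -> hit [33/2,25], descend [3, 4, 5, 25]
    N3 x:[16,28] y:[33/2,39/2] z:[41/3,61/3] -> hit [33/2,39/2], descend [8, 9]
      N8 x:[16,20] y:[33/2,39/2] z:[56/3,61/3] -> hit [56/3,39/2] leaf, test {P19@t=56/3}
      N9 x:[25,28] y:[33/2,39/2] z:[41/3,15] -> miss, prune
    N4 x:[14,17] y:[33/2,37/2] z:[24,25] -> miss, prune
    N5 x:[20,24] y:[37/2,43/2] z:[64/3,65/3] -> hit [64/3,43/2] leaf, test {P14@t=64/3}
    N25 x:[18,21] y:[45/2,25] z:[67/3,23] -> miss, prune
  N21 x:[37,51] y:[31/2,21] z:[16,76/3] -> miss, prune
  N27 x:[15,48] y:[25,67/2] z:[40/3,53/3] -> miss, prune

Summary -> nodes [0, 18, 20, 3, 8, 9, 4, 5, 25, 21, 27]; box-tests=11; leaf-entries=2; first=P19

== RESULT ==
19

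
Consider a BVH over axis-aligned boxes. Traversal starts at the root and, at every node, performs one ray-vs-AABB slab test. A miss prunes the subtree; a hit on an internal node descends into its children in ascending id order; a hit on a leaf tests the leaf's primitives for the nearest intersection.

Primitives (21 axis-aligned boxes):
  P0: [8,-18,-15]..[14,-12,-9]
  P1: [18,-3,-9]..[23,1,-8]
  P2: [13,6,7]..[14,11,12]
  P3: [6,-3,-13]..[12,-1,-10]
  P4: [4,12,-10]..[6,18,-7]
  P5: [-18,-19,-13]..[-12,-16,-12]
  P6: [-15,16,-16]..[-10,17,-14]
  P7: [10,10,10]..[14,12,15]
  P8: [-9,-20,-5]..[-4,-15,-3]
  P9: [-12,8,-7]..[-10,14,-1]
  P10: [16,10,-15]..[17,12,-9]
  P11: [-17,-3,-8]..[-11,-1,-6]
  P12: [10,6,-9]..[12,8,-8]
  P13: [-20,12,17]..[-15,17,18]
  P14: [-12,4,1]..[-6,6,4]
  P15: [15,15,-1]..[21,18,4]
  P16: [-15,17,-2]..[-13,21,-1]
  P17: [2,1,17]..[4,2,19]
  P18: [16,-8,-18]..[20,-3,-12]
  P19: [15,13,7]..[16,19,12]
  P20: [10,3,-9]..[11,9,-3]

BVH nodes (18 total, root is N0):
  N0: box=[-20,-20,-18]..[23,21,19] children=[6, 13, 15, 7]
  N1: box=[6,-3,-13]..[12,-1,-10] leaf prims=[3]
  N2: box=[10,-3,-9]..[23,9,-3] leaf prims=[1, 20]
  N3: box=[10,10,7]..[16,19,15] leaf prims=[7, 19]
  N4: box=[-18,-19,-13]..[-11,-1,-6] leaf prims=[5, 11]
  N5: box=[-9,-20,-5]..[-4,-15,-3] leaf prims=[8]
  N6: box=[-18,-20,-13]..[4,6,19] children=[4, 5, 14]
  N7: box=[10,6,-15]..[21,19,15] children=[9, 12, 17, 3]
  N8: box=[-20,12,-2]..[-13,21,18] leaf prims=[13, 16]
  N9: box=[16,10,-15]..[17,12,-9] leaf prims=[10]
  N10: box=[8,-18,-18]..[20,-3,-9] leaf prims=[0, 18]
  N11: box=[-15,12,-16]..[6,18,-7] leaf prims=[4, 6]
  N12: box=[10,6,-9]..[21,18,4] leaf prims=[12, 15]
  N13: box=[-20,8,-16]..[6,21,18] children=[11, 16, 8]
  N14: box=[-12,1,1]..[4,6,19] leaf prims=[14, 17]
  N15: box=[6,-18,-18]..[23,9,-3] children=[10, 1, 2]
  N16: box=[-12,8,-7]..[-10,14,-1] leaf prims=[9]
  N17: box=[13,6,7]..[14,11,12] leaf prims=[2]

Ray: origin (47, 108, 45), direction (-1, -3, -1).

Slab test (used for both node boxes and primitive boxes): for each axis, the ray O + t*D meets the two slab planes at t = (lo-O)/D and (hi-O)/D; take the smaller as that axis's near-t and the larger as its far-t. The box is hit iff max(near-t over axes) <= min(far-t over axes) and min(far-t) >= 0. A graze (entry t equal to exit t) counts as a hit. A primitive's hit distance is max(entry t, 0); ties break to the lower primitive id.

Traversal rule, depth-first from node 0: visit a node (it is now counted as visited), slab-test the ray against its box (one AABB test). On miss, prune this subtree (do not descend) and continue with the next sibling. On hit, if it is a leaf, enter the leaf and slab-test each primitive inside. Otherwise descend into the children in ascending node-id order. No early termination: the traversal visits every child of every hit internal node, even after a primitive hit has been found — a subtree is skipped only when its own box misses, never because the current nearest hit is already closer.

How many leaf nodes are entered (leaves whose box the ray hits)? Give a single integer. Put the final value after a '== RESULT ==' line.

Traverse from the root:
N0 x:[24,67] y:[29,128/3] z:[26,63] -> hit [29,128/3], descend [6, 7, 13, 15]
  N6 x:[43,65] y:[34,128/3] z:[26,58] -> miss, prune
  N7 x:[26,37] y:[89/3,34] z:[30,60] -> hit [30,34], descend [3, 9, 12, 17]
    N3 x:[31,37] y:[89/3,98/3] z:[30,38] -> hit [31,98/3] leaf, test {P7(miss), P19(miss)}
    N9 x:[30,31] y:[32,98/3] z:[54,60] -> miss, prune
    N12 x:[26,37] y:[30,34] z:[41,54] -> miss, prune
    N17 x:[33,34] y:[97/3,34] z:[33,38] -> hit [33,34] leaf, test {P2@t=33}
  N13 x:[41,67] y:[29,100/3] z:[27,61] -> miss, prune
  N15 x:[24,41] y:[33,42] z:[48,63] -> miss, prune

order=[0, 6, 7, 3, 9, 12, 17, 13, 15]  |boxes|=9  |leaves|=2  hit=P2

== RESULT ==
2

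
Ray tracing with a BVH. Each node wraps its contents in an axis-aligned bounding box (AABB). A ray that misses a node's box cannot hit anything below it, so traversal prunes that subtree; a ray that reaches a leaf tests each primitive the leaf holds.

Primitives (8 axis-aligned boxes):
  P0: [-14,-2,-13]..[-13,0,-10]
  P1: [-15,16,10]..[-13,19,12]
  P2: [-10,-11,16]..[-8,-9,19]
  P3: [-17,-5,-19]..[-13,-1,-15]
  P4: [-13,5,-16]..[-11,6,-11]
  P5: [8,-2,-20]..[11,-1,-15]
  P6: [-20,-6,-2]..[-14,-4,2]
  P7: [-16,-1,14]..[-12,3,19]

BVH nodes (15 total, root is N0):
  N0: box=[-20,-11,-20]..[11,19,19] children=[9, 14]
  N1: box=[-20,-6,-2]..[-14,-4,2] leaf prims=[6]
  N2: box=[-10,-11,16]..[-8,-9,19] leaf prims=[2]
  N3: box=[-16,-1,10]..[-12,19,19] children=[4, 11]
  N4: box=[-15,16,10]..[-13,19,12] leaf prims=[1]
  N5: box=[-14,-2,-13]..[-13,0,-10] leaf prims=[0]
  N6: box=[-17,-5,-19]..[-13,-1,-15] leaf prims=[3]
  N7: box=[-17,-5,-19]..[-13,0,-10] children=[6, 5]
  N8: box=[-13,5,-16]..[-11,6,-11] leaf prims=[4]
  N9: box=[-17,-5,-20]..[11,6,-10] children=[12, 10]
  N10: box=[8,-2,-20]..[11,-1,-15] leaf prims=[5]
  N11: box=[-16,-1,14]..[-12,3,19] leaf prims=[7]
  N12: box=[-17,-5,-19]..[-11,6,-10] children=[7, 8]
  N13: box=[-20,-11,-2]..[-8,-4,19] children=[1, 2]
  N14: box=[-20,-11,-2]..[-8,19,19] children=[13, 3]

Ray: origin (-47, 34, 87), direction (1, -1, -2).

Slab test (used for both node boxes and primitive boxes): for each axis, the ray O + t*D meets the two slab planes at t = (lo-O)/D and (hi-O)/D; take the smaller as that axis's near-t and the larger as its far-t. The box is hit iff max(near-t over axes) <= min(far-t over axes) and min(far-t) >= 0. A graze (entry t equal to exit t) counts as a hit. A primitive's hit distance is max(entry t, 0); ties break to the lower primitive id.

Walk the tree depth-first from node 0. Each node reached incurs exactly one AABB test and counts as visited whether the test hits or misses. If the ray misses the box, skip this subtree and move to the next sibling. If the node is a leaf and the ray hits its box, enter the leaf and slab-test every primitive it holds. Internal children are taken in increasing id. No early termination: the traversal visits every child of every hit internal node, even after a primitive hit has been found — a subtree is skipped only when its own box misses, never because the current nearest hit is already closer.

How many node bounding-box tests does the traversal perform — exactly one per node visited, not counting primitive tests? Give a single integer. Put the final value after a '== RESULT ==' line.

Traverse from the root:
N0 x:[27,58] y:[15,45] z:[34,107/2] -> hit [34,45], descend [9, 14]
  N9 x:[30,58] y:[28,39] z:[97/2,107/2] -> miss, prune
  N14 x:[27,39] y:[15,45] z:[34,89/2] -> hit [34,39], descend [3, 13]
    N3 x:[31,35] y:[15,35] z:[34,77/2] -> hit [34,35], descend [4, 11]
      N4 x:[32,34] y:[15,18] z:[75/2,77/2] -> miss, prune
      N11 x:[31,35] y:[31,35] z:[34,73/2] -> hit [34,35] leaf, test {P7@t=34}
    N13 x:[27,39] y:[38,45] z:[34,89/2] -> hit [38,39], descend [1, 2]
      N1 x:[27,33] y:[38,40] z:[85/2,89/2] -> miss, prune
      N2 x:[37,39] y:[43,45] z:[34,71/2] -> miss, prune

order=[0, 9, 14, 3, 4, 11, 13, 1, 2]  |boxes|=9  |leaves|=1  hit=P7

== RESULT ==
9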